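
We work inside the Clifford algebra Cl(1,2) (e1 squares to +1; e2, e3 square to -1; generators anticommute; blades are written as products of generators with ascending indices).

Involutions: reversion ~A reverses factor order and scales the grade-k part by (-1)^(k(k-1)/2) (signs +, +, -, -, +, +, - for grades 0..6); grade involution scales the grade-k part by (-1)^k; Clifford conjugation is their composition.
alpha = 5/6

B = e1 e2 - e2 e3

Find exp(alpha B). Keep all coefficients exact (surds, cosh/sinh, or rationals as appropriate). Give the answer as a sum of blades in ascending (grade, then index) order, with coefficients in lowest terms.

B^2 term by term: the squares give (1)^2*(e1 e2)^2 + (-1)^2*(e2 e3)^2 = 1*(+1) + 1*(-1) = 0 (each basis 2-blade squares to minus the product of its generators' squares); cross terms between blades sharing an index anticommute and cancel. So B^2 = 0.
B^2 = 0, so the series closes: exp(alpha B) = 1 + alpha B (parabolic case).
Answer: 1 + 5/6*e1 e2 - 5/6*e2 e3


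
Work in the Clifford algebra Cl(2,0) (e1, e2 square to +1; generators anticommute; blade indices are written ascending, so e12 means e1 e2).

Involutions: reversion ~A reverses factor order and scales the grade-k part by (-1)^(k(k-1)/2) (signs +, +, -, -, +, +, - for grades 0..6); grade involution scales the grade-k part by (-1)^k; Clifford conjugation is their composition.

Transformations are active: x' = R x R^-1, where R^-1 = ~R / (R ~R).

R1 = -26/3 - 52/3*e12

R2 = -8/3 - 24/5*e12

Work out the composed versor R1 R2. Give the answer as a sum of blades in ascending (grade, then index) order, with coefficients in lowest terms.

Distribute over the terms of R1 (each basis-blade product reordered to ascending indices, repeated generators contracted through their squares):
(-26/3) R2 = 208/9 + 208/5*e12
(-52/3*e12) R2 = -416/5 + 416/9*e12
Summing the partial products and collecting blades:
Answer: -2704/45 + 3952/45*e12


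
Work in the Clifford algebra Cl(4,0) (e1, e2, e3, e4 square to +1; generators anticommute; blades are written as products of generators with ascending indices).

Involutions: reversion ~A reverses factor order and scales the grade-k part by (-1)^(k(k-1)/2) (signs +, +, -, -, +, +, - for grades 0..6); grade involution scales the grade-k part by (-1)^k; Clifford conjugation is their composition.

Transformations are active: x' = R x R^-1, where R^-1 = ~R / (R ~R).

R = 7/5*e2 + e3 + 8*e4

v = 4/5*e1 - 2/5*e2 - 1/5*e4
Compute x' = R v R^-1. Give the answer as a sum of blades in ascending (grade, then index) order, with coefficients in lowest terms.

~R = 7/5*e2 + e3 + 8*e4, and R ~R = 1674/25, so R^-1 = ~R / (1674/25).
R v = -54/25 - 28/25*e1 e2 - 4/5*e1 e3 - 32/5*e1 e4 + 2/5*e2 e3 + 73/25*e2 e4 - 1/5*e3 e4
Answer: -4/5*e1 + 48/155*e2 - 2/31*e3 - 49/155*e4


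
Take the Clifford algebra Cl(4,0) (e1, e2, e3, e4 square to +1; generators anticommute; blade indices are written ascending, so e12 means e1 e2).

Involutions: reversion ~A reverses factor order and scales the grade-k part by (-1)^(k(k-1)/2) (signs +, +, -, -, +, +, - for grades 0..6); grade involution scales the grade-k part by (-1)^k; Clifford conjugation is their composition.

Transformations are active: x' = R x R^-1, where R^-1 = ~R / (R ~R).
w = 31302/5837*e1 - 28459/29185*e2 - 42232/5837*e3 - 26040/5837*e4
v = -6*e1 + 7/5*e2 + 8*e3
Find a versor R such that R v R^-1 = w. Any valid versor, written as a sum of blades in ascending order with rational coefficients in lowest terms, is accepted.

Construction: equal norms (both 2549/25) license R = v + w = -3720/5837*e1 + 2480/5837*e2 + 4464/5837*e3 - 26040/5837*e4 — nothing changes along that direction, while (v - w)/2 changes sign, so v maps onto w.
Answer: -3720/5837*e1 + 2480/5837*e2 + 4464/5837*e3 - 26040/5837*e4


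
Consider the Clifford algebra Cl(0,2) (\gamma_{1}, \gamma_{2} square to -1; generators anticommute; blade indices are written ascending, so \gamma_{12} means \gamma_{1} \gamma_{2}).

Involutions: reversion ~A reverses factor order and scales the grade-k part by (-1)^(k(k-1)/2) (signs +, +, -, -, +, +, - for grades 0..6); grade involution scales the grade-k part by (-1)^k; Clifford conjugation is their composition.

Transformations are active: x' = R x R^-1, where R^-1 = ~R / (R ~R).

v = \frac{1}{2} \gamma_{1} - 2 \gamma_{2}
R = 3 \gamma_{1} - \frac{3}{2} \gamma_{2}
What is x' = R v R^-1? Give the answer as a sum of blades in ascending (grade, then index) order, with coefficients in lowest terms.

~R = 3 \gamma_{1} - \frac{3}{2} \gamma_{2}, and R ~R = -\frac{45}{4}, so R^-1 = ~R / (-\frac{45}{4}).
R v = -\frac{9}{2} - \frac{21}{4} \gamma_{12}
Answer: \frac{19}{10} \gamma_{1} + \frac{4}{5} \gamma_{2}


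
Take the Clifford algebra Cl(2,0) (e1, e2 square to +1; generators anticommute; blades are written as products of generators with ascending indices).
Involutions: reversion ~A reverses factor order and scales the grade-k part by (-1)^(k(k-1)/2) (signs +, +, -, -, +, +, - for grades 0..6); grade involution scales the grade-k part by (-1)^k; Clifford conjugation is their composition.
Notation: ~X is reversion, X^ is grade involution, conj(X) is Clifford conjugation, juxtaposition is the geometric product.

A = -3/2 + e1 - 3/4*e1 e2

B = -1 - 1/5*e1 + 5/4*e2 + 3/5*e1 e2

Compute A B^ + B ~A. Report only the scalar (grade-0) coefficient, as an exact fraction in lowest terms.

first term: 43/20 - 29/80*e1 + 21/8*e2 - 7/5*e1 e2
second term: 17/20 - 131/80*e1 - 21/8*e2 - 29/10*e1 e2
Answer: 3


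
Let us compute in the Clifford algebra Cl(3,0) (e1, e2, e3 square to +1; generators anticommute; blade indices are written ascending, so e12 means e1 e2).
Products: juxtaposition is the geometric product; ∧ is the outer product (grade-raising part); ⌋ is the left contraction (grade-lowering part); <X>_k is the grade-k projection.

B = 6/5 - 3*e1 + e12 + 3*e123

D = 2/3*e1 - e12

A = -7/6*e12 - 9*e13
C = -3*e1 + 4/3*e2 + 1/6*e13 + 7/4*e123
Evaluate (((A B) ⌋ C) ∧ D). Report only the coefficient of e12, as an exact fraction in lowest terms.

step 1: 7/6 - 61/2*e2 - 47/2*e3 - 7/5*e12 - 54/5*e13 - 9*e23
step 2: -583/15 + 97/6*e1 - 1561/90*e2 + 49/20*e3 - 329/8*e12 + 3857/72*e13 + 49/24*e123
step 3: -1166/45*e1 + 6808/135*e12 - 49/30*e13 - 49/20*e123
Answer: 6808/135


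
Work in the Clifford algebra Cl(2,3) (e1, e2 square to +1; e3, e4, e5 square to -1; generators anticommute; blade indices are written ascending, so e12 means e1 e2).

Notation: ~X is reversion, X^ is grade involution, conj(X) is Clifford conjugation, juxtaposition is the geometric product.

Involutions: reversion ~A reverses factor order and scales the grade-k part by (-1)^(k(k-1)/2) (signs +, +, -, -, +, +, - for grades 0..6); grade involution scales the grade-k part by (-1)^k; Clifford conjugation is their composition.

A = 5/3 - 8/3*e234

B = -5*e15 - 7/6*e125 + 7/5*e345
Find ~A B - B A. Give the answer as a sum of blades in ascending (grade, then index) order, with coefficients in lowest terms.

first term: -25/3*e15 - 56/15*e25 - 35/18*e125 + 7/3*e345 + 28/9*e1345 + 40/3*e12345
second term: -25/3*e15 - 56/15*e25 - 35/18*e125 + 7/3*e345 - 28/9*e1345 - 40/3*e12345
Answer: 56/9*e1345 + 80/3*e12345


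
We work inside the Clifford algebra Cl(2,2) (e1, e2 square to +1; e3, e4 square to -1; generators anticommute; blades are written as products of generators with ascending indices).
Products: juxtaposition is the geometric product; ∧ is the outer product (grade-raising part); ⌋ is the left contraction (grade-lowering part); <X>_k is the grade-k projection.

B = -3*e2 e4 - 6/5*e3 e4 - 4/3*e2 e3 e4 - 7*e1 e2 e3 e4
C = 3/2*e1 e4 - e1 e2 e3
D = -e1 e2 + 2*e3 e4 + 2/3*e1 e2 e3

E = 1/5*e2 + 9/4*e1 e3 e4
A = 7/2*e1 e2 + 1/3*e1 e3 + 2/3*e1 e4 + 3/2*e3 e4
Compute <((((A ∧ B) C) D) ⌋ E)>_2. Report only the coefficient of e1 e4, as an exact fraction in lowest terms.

step 1: -16/5*e1 e2 e3 e4
step 2: -16/5*e4 - 24/5*e2 e3
step 3: -16/5*e1 - 32/5*e3 - 24/5*e1 e3 + 48/5*e2 e4 + 16/5*e1 e2 e4 + 32/15*e1 e2 e3 e4
step 4: -54/5*e4 - 72/5*e1 e4 - 36/5*e3 e4
step 5: -72/5*e1 e4 - 36/5*e3 e4
Answer: -72/5


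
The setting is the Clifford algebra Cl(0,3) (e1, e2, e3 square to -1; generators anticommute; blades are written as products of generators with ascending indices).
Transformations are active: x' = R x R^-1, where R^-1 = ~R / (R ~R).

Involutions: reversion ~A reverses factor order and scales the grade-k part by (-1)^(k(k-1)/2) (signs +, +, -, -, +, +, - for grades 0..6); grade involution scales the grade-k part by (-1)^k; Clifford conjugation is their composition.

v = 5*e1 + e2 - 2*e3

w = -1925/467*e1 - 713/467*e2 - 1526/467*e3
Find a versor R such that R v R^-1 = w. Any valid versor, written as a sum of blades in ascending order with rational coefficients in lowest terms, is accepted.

Take R = v + w = 410/467*e1 - 246/467*e2 - 2460/467*e3. Because q(v) = q(w) = -30, conjugation by R sends v exactly to w.
Answer: 410/467*e1 - 246/467*e2 - 2460/467*e3


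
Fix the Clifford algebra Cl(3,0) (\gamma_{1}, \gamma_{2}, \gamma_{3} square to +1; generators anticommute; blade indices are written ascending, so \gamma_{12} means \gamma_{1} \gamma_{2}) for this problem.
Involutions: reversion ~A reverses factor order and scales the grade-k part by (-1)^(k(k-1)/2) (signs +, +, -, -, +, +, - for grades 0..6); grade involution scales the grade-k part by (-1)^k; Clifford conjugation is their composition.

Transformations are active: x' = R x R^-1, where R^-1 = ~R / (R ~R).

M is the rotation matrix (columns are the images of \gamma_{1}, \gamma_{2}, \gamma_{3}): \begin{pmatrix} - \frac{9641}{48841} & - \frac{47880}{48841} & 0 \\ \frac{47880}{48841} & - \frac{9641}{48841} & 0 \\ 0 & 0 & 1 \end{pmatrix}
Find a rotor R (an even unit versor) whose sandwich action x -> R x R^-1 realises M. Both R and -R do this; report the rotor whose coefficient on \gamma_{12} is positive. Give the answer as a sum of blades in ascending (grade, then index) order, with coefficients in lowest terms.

Method: write R = a + b12*\gamma_{12} + b13*\gamma_{13} + b23*\gamma_{23} with a^2 + b12^2 + b13^2 + b23^2 = 1 (so R^-1 = ~R). Expanding the columns R e_j ~R gives tr M = 4a^2 - 1 and, from the antisymmetric part, M21 - M12 = -4a*b12, M13 - M31 = 4a*b13, M32 - M23 = -4a*b23.
Here tr M = \frac{29559}{48841}, so a^2 = (1 + tr M)/4 = \frac{19600}{48841} and a = ±\frac{140}{221}. Taking a = \frac{140}{221}: M21 - M12 = \frac{95760}{48841}, M13 - M31 = 0, M32 - M23 = 0, giving b12 = -\frac{171}{221}, b13 = 0, b23 = 0, i.e. R = \frac{140}{221} - \frac{171}{221} \gamma_{12}.
Its \gamma_{12} coefficient is negative, so report the other preimage -R.
Answer: -\frac{140}{221} + \frac{171}{221} \gamma_{12}. Sheet selection: the two-to-one cover makes ±R indistinguishable at the matrix level (trace \frac{29559}{48841}), so uniqueness comes from the required sign on \gamma_{12}.


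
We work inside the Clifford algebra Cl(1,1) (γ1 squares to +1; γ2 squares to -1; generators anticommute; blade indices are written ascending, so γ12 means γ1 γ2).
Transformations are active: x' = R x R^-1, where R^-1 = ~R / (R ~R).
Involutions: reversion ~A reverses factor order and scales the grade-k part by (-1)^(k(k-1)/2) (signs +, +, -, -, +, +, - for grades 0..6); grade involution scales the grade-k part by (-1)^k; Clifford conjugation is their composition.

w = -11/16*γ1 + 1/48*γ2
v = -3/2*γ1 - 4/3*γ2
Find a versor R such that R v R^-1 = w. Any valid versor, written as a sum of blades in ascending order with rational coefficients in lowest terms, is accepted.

Equal squares first: v^2 = w^2 = 17/36. Then v + w = -35/16*γ1 - 21/16*γ2 is a versor taking v to w, provided it is invertible.
Answer: -35/16*γ1 - 21/16*γ2


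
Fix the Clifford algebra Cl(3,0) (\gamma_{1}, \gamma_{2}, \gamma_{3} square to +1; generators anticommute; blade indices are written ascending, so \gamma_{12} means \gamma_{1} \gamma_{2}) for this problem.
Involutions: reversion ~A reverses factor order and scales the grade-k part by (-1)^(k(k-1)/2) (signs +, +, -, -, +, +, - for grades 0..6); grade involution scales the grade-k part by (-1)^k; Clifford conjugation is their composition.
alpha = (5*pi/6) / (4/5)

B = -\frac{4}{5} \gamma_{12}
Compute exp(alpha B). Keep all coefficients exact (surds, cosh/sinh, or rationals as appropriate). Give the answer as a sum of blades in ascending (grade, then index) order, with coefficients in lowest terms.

B^2 = (-\frac{4}{5})^2*(\gamma_{12})^2 = \frac{16}{25}*(-1) = -\frac{16}{25} (a basis 2-blade squares to minus the product of its generators' squares).
B^2 = -\frac{16}{25} — the negative square puts this in the circular regime; l = \frac{4}{5}, alpha*l = \frac{5 \pi}{6}, so exp(alpha B) = cos(\frac{5 \pi}{6}) + (sin(\frac{5 \pi}{6})/(\frac{4}{5}))*B = - \frac{\sqrt{3}}{2} + (\frac{5}{8})*B.
Answer: - \frac{\sqrt{3}}{2} - \frac{1}{2} \gamma_{12}


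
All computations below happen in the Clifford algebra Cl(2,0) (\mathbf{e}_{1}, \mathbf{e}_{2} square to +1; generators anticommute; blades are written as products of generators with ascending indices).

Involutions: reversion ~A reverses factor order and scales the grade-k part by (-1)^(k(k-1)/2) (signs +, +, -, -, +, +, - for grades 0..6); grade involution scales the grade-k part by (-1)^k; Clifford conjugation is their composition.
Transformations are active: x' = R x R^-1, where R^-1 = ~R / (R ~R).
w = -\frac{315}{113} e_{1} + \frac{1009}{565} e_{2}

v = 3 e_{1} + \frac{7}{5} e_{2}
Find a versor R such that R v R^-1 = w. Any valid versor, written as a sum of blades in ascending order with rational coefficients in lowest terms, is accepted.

Take R = v + w = \frac{24}{113} e_{1} + \frac{360}{113} e_{2}. Because q(v) = q(w) = \frac{274}{25}, conjugation by R sends v exactly to w.
Answer: \frac{24}{113} e_{1} + \frac{360}{113} e_{2}


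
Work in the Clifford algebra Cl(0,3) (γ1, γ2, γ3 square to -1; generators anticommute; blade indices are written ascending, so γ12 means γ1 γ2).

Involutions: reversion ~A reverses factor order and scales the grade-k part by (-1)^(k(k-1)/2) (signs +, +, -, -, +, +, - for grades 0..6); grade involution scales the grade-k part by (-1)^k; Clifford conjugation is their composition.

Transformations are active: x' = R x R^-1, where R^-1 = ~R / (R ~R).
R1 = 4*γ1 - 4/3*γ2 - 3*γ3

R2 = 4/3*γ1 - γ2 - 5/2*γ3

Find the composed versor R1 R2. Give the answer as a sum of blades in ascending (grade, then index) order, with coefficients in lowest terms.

Distribute over the terms of R1 (each basis-blade product reordered to ascending indices, repeated generators contracted through their squares):
(4*γ1) R2 = -16/3 - 4*γ12 - 10*γ13
(-4/3*γ2) R2 = -4/3 + 16/9*γ12 + 10/3*γ23
(-3*γ3) R2 = -15/2 + 4*γ13 - 3*γ23
Summing the partial products and collecting blades:
Answer: -85/6 - 20/9*γ12 - 6*γ13 + 1/3*γ23


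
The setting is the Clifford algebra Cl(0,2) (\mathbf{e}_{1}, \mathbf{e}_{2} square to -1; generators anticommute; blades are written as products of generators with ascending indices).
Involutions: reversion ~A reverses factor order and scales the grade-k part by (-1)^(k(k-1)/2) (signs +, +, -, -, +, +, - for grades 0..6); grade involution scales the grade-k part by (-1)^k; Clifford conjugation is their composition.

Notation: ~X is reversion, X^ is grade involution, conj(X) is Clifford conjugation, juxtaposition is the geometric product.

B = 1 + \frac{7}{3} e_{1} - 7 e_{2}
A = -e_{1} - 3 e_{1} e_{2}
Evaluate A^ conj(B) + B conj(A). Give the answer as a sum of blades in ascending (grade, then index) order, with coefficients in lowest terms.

first term: \frac{7}{3} + 22 e_{1} + 7 e_{2} + 4 e_{1} e_{2}
second term: -\frac{7}{3} - 20 e_{1} - 7 e_{2} + 10 e_{1} e_{2}
Answer: 2 e_{1} + 14 e_{1} e_{2}


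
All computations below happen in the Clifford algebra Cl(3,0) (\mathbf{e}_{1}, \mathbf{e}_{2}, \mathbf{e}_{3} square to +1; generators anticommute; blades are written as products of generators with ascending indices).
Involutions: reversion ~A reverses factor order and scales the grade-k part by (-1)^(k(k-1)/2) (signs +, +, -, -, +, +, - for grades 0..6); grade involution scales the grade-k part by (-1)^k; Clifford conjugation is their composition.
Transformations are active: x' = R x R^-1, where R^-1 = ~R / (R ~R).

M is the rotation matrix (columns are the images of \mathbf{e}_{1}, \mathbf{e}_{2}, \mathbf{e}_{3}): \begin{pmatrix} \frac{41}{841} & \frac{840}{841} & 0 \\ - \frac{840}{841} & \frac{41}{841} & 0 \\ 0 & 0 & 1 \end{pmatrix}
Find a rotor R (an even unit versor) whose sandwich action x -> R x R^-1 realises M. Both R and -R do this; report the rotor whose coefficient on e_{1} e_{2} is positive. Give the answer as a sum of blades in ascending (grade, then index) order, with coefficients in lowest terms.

Method: write R = a + b12*e_{1} e_{2} + b13*e_{1} e_{3} + b23*e_{2} e_{3} with a^2 + b12^2 + b13^2 + b23^2 = 1 (so R^-1 = ~R). Expanding the columns R e_j ~R gives tr M = 4a^2 - 1 and, from the antisymmetric part, M21 - M12 = -4a*b12, M13 - M31 = 4a*b13, M32 - M23 = -4a*b23.
Here tr M = \frac{923}{841}, so a^2 = (1 + tr M)/4 = \frac{441}{841} and a = ±\frac{21}{29}. Taking a = \frac{21}{29}: M21 - M12 = -\frac{1680}{841}, M13 - M31 = 0, M32 - M23 = 0, giving b12 = \frac{20}{29}, b13 = 0, b23 = 0, i.e. R = \frac{21}{29} + \frac{20}{29} e_{1} e_{2}.
Its e_{1} e_{2} coefficient is already positive.
Answer: \frac{21}{29} + \frac{20}{29} e_{1} e_{2}. Why the constraint matters: R and -R act identically through the sandwich — M has trace \frac{923}{841} either way — so only the sign condition on e_{1} e_{2} picks one of the two preimages.


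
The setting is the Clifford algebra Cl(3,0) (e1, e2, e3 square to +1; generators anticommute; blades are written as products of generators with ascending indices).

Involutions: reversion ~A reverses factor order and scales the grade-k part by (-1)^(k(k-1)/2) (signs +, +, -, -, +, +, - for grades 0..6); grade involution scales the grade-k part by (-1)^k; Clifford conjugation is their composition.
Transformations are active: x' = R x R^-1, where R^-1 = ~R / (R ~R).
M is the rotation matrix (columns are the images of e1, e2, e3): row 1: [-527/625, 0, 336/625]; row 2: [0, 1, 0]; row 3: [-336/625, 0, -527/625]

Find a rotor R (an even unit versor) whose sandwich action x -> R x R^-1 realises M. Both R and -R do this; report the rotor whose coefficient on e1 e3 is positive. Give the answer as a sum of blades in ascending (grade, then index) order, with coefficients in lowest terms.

Method: write R = a + b12*e1 e2 + b13*e1 e3 + b23*e2 e3 with a^2 + b12^2 + b13^2 + b23^2 = 1 (so R^-1 = ~R). Expanding the columns R e_j ~R gives tr M = 4a^2 - 1 and, from the antisymmetric part, M21 - M12 = -4a*b12, M13 - M31 = 4a*b13, M32 - M23 = -4a*b23.
Here tr M = -429/625, so a^2 = (1 + tr M)/4 = 49/625 and a = ±7/25. Taking a = 7/25: M21 - M12 = 0, M13 - M31 = 672/625, M32 - M23 = 0, giving b12 = 0, b13 = 24/25, b23 = 0, i.e. R = 7/25 + 24/25*e1 e3.
Its e1 e3 coefficient is already positive.
Answer: 7/25 + 24/25*e1 e3. Why the constraint matters: R and -R act identically through the sandwich — M has trace -429/625 either way — so only the sign condition on e1 e3 picks one of the two preimages.


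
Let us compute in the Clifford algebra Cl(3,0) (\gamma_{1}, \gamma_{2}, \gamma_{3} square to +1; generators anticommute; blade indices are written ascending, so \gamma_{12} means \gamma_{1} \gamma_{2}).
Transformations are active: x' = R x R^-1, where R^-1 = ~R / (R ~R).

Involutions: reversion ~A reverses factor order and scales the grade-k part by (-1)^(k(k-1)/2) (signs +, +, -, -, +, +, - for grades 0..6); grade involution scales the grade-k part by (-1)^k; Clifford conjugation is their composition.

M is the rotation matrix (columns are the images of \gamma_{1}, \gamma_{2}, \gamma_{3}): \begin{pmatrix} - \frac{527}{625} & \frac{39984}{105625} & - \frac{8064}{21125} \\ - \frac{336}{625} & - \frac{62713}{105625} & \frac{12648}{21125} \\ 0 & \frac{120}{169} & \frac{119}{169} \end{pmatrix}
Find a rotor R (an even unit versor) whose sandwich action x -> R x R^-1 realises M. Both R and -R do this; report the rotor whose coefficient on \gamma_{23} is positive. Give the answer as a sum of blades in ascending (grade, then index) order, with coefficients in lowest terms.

Method: write R = a + b12*\gamma_{12} + b13*\gamma_{13} + b23*\gamma_{23} with a^2 + b12^2 + b13^2 + b23^2 = 1 (so R^-1 = ~R). Expanding the columns R e_j ~R gives tr M = 4a^2 - 1 and, from the antisymmetric part, M21 - M12 = -4a*b12, M13 - M31 = 4a*b13, M32 - M23 = -4a*b23.
Here tr M = -\frac{77401}{105625}, so a^2 = (1 + tr M)/4 = \frac{7056}{105625} and a = ±\frac{84}{325}. Taking a = \frac{84}{325}: M21 - M12 = -\frac{96768}{105625}, M13 - M31 = -\frac{8064}{21125}, M32 - M23 = \frac{2352}{21125}, giving b12 = \frac{288}{325}, b13 = -\frac{24}{65}, b23 = -\frac{7}{65}, i.e. R = \frac{84}{325} + \frac{288}{325} \gamma_{12} - \frac{24}{65} \gamma_{13} - \frac{7}{65} \gamma_{23}.
Its \gamma_{23} coefficient is negative, so report the other preimage -R.
Answer: -\frac{84}{325} - \frac{288}{325} \gamma_{12} + \frac{24}{65} \gamma_{13} + \frac{7}{65} \gamma_{23}. Key observation: the double cover Spin(3) -> SO(3) sends R and -R to the same matrix (trace -\frac{77401}{105625} here), so the stated sign of the \gamma_{23} coefficient is what selects one sheet.


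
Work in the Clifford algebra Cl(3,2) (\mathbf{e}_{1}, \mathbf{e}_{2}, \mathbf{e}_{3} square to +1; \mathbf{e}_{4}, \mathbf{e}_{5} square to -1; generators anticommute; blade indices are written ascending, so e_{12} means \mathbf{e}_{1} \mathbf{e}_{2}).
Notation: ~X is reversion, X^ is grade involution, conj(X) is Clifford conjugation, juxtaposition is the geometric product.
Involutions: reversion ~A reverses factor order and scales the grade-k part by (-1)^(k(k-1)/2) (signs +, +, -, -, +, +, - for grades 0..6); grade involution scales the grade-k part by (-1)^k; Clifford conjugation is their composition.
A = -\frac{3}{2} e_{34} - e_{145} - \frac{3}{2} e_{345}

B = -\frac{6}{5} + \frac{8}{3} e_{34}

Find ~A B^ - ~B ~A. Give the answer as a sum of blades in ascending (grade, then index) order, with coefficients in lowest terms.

first term: 4 + 4 e_{5} - \frac{9}{5} e_{34} + \frac{8}{3} e_{135} - \frac{6}{5} e_{145} - \frac{9}{5} e_{345}
second term: -4 - 4 e_{5} - \frac{9}{5} e_{34} + \frac{8}{3} e_{135} - \frac{6}{5} e_{145} - \frac{9}{5} e_{345}
Answer: 8 + 8 e_{5}


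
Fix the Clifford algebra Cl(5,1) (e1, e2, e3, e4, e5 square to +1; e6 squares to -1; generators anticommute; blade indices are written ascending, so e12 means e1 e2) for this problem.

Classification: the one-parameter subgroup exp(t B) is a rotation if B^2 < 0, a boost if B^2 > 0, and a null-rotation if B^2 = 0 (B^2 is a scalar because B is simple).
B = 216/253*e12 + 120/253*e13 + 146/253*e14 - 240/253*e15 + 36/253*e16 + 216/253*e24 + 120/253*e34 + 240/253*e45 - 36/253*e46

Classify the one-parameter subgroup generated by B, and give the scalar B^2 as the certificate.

B^2 term by term: the squares give (216/253)^2*(e12)^2 + (120/253)^2*(e13)^2 + (146/253)^2*(e14)^2 + (-240/253)^2*(e15)^2 + (36/253)^2*(e16)^2 + (216/253)^2*(e24)^2 + (120/253)^2*(e34)^2 + (240/253)^2*(e45)^2 + (-36/253)^2*(e46)^2 = 46656/64009*(-1) + 14400/64009*(-1) + 21316/64009*(-1) + 57600/64009*(-1) + 1296/64009*(+1) + 46656/64009*(-1) + 14400/64009*(-1) + 57600/64009*(-1) + 1296/64009*(+1) = -4 (each basis 2-blade squares to minus the product of its generators' squares); cross terms between blades sharing an index anticommute and cancel; the commuting (index-disjoint) pairs give grade-4 terms 2*c*c'*(blade product), which cancel blade by blade — e1234: 51840/64009 - 51840/64009 = 0; e1245: 103680/64009 - 103680/64009 = 0; e1246: -15552/64009 + 15552/64009 = 0; e1345: 57600/64009 - 57600/64009 = 0; e1346: -8640/64009 + 8640/64009 = 0; e1456: -17280/64009 + 17280/64009 = 0 — confirming B is simple. So B^2 = -4.
Answer: rotation, certificate B^2 = -4. Certificate logic: -4 is a conjugation-invariant scalar, so its sign fixes rotation versus boost versus null-rotation outright.


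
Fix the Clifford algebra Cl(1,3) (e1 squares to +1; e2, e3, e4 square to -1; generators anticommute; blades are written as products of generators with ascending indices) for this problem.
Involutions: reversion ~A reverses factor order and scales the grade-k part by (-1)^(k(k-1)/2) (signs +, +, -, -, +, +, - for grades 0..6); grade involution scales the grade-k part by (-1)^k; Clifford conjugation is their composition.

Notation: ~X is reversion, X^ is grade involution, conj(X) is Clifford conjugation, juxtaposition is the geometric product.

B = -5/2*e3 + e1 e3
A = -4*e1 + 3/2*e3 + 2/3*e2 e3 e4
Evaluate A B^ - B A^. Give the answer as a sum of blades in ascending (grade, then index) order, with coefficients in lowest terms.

first term: -15/4 + 3/2*e1 - 4*e3 - 10*e1 e3 + 5/3*e2 e4 - 2/3*e1 e2 e4
second term: -15/4 + 3/2*e1 - 4*e3 + 10*e1 e3 + 5/3*e2 e4 - 2/3*e1 e2 e4
Answer: -20*e1 e3


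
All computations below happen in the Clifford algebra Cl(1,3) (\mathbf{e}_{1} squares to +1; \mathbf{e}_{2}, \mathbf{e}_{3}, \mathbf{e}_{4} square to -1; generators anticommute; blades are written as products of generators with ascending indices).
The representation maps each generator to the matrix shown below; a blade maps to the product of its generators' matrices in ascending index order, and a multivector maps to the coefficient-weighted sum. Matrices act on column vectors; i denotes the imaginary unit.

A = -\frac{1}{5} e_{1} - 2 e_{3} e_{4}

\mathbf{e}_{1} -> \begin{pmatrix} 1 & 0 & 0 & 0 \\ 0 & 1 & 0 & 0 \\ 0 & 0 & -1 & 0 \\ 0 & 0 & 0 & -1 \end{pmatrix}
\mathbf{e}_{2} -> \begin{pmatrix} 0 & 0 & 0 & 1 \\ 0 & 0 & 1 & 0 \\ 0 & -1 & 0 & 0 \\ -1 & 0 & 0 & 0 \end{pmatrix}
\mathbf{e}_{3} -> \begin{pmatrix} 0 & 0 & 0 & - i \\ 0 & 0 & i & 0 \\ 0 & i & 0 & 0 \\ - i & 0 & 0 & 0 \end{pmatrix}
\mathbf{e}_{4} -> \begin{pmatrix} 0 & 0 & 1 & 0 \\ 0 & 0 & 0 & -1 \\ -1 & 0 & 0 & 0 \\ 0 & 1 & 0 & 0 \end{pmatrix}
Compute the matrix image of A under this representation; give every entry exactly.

Bivector images (products of the table entries): rho(e_{3} e_{4}) = rho(\mathbf{e}_{3})rho(\mathbf{e}_{4}) = \begin{pmatrix} 0 & - i & 0 & 0 \\ - i & 0 & 0 & 0 \\ 0 & 0 & 0 & - i \\ 0 & 0 & - i & 0 \end{pmatrix}.
M = (-\frac{1}{5})*rho(e_{1}) + (-2)*rho(e_{3} e_{4}), summed entrywise:
Answer: \begin{pmatrix} - \frac{1}{5} & 2 i & 0 & 0 \\ 2 i & - \frac{1}{5} & 0 & 0 \\ 0 & 0 & \frac{1}{5} & 2 i \\ 0 & 0 & 2 i & \frac{1}{5} \end{pmatrix}


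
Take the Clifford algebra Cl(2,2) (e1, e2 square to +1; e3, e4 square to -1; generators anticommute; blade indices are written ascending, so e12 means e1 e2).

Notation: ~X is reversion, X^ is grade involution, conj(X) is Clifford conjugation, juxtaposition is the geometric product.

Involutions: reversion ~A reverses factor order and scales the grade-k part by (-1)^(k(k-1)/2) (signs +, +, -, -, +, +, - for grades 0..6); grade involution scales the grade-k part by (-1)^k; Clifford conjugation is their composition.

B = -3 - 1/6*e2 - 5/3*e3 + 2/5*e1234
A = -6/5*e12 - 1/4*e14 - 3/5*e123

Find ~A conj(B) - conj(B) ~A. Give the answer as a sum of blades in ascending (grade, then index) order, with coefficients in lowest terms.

first term: 1/5*e1 + 6/25*e4 - 23/5*e12 - 1/10*e13 - 3/4*e14 + 1/10*e23 - 12/25*e34 + 1/5*e123 - 1/24*e124 - 5/12*e134
second term: -1/5*e1 - 6/25*e4 - 23/5*e12 - 1/10*e13 - 3/4*e14 + 1/10*e23 - 12/25*e34 + 1/5*e123 - 1/24*e124 - 5/12*e134
Answer: 2/5*e1 + 12/25*e4


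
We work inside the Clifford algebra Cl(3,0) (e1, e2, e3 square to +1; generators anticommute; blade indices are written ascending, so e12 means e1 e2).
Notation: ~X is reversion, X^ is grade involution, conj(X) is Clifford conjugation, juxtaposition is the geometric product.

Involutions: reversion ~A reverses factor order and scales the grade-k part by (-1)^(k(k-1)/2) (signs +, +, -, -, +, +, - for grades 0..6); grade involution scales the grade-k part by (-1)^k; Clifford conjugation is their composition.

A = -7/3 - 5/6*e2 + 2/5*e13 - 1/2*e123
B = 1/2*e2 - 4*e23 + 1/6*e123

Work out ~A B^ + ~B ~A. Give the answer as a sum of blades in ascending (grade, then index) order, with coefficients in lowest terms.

first term: 1/2 + 2*e1 + 37/30*e2 + 10/3*e3 - 8/5*e12 + 1/9*e13 + 28/3*e23 + 17/90*e123
second term: -1/3 - 2*e1 - 11/10*e2 + 10/3*e3 - 8/5*e12 - 7/18*e13 - 28/3*e23 + 53/90*e123
Answer: 1/6 + 2/15*e2 + 20/3*e3 - 16/5*e12 - 5/18*e13 + 7/9*e123


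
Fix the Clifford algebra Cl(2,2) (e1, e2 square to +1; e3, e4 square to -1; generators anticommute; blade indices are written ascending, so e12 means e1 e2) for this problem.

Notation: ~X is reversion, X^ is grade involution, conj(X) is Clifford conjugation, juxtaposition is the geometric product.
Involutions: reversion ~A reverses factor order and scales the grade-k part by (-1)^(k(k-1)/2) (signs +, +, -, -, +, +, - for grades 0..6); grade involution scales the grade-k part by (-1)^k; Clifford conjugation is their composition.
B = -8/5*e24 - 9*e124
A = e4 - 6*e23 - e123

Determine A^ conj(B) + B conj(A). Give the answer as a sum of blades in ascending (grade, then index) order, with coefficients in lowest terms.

first term: -8/5*e2 - 9*e12 + 93/5*e34 - 278/5*e134
second term: -8/5*e2 - 9*e12 - 3/5*e34 - 262/5*e134
Answer: -16/5*e2 - 18*e12 + 18*e34 - 108*e134


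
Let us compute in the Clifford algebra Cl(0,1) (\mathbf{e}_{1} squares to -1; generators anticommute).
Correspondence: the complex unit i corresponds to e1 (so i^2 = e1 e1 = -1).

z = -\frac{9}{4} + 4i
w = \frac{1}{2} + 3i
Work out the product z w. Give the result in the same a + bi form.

In blades: z = -\frac{9}{4} + 4 e_{1}, w = \frac{1}{2} + 3 e_{1}.
Distribute z over w term by term (generator squares from the signature, products reordered to ascending indices): (-\frac{9}{4})*w = -\frac{9}{8} - \frac{27}{4} e_{1}; (4 e_{1})*w = -12 + 2 e_{1}.
Sum: -\frac{105}{8} - \frac{19}{4} e_{1}; translating back through the correspondence:
Answer: -\frac{105}{8} - \frac{19}{4}i


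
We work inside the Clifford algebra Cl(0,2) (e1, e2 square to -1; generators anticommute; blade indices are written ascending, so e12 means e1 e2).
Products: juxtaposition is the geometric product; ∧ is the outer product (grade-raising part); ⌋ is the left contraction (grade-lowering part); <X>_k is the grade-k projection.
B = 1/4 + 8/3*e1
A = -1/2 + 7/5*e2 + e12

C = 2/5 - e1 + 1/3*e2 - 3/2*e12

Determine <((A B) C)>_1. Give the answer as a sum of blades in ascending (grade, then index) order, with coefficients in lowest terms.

step 1: -1/8 - 4/3*e1 + 181/60*e2 - 209/60*e12
step 2: -2741/360 - 679/180*e1 + 1589/600*e2 + 4919/3600*e12
step 3: -679/180*e1 + 1589/600*e2
Answer: -679/180*e1 + 1589/600*e2


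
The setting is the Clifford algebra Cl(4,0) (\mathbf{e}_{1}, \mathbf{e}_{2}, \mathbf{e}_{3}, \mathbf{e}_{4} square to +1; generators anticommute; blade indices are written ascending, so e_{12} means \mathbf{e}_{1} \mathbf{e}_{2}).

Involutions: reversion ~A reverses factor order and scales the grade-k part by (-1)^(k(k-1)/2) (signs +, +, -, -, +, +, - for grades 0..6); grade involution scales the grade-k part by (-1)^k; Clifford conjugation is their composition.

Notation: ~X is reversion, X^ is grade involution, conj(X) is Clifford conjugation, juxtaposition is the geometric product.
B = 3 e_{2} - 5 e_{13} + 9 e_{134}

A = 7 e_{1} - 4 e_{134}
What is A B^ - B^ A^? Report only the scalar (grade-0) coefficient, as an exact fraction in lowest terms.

first term: -36 - 35 e_{3} - 20 e_{4} - 21 e_{12} - 63 e_{34} + 12 e_{1234}
second term: 36 - 35 e_{3} + 20 e_{4} - 21 e_{12} + 63 e_{34} + 12 e_{1234}
Answer: -72


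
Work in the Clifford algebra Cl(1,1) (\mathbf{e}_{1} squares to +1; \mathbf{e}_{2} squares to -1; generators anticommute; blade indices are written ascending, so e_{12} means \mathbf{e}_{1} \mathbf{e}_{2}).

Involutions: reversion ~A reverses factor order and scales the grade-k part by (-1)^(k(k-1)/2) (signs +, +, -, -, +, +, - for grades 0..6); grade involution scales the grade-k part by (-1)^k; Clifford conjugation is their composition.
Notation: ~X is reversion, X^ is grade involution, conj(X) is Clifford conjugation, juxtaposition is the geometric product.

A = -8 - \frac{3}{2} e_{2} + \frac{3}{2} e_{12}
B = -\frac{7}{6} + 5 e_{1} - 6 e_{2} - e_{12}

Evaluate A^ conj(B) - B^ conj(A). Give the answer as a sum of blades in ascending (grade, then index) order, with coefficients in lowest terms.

first term: \frac{11}{6} + \frac{65}{2} e_{1} - \frac{169}{4} e_{2} - \frac{9}{4} e_{12}
second term: \frac{11}{6} + \frac{65}{2} e_{1} - \frac{169}{4} e_{2} + \frac{9}{4} e_{12}
Answer: -\frac{9}{2} e_{12}


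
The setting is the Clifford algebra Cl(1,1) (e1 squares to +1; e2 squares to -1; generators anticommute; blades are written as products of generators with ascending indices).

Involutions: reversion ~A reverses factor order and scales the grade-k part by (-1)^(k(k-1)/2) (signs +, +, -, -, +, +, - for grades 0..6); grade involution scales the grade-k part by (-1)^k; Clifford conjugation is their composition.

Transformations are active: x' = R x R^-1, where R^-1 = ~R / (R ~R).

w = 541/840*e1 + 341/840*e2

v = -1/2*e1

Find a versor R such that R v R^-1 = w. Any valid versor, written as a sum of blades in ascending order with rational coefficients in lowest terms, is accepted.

Sketch: the shared square 1/4 makes R = v + w = 121/840*e1 + 341/840*e2 the natural versor; its sandwich fixes that direction, negates (v - w)/2, and sends v to w.
Answer: 121/840*e1 + 341/840*e2


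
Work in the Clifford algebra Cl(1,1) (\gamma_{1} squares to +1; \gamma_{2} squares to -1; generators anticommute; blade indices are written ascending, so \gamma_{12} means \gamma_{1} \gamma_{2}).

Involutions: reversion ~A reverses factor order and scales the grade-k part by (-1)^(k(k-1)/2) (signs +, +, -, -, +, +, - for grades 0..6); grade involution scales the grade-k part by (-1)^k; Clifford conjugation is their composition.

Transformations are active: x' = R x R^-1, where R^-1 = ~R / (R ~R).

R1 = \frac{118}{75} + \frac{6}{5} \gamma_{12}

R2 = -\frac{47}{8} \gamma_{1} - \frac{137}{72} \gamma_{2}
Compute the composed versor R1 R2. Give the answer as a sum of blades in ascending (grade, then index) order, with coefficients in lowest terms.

Distribute over the terms of R1 (each basis-blade product reordered to ascending indices, repeated generators contracted through their squares):
(\frac{118}{75}) R2 = -\frac{2773}{300} \gamma_{1} - \frac{8083}{2700} \gamma_{2}
(\frac{6}{5} \gamma_{12}) R2 = \frac{137}{60} \gamma_{1} + \frac{141}{20} \gamma_{2}
Summing the partial products and collecting blades:
Answer: -\frac{174}{25} \gamma_{1} + \frac{2738}{675} \gamma_{2}


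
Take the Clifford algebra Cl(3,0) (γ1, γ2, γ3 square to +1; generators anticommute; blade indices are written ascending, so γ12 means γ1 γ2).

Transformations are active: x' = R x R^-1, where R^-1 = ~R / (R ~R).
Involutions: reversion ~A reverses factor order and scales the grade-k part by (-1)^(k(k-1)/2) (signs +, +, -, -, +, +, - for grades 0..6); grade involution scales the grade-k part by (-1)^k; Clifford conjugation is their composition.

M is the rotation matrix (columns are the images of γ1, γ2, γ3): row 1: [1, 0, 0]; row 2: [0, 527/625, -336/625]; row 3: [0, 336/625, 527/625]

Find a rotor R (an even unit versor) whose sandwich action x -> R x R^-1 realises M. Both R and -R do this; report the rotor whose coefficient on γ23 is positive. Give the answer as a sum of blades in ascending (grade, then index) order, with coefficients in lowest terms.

Method: write R = a + b12*γ12 + b13*γ13 + b23*γ23 with a^2 + b12^2 + b13^2 + b23^2 = 1 (so R^-1 = ~R). Expanding the columns R e_j ~R gives tr M = 4a^2 - 1 and, from the antisymmetric part, M21 - M12 = -4a*b12, M13 - M31 = 4a*b13, M32 - M23 = -4a*b23.
Here tr M = 1679/625, so a^2 = (1 + tr M)/4 = 576/625 and a = ±24/25. Taking a = 24/25: M21 - M12 = 0, M13 - M31 = 0, M32 - M23 = 672/625, giving b12 = 0, b13 = 0, b23 = -7/25, i.e. R = 24/25 - 7/25*γ23.
Its γ23 coefficient is negative, so report the other preimage -R.
Answer: -24/25 + 7/25*γ23. Uniqueness: Spin(3) -> SO(3) maps R and -R to the same rotation of trace 1679/625; fixing the sign of the γ23 coefficient removes the ambiguity.


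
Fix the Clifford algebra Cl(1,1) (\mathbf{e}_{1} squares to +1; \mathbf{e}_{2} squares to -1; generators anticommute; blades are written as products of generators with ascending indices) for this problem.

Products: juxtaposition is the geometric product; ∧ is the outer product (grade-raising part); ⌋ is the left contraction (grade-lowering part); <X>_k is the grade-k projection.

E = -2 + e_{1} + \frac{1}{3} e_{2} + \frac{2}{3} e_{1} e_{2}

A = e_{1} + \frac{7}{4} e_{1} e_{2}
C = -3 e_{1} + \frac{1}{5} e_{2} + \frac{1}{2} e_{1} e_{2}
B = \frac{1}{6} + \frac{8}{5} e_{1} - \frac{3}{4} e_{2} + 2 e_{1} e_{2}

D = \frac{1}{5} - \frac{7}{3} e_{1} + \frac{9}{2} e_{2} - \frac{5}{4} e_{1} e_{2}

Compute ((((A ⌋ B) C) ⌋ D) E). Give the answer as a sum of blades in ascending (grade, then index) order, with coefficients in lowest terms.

step 1: \frac{51}{10} + 2 e_{2}
step 2: -\frac{2}{5} - \frac{143}{10} e_{1} + \frac{51}{50} e_{2} + \frac{171}{20} e_{1} e_{2}
step 3: \frac{21611}{1200} - \frac{41}{120} e_{1} + \frac{643}{40} e_{2} + \frac{1}{2} e_{1} e_{2}
step 4: -\frac{8277}{200} + \frac{11697}{400} e_{1} - \frac{96749}{3600} e_{2} - \frac{9329}{1800} e_{1} e_{2}
Answer: -\frac{8277}{200} + \frac{11697}{400} e_{1} - \frac{96749}{3600} e_{2} - \frac{9329}{1800} e_{1} e_{2}


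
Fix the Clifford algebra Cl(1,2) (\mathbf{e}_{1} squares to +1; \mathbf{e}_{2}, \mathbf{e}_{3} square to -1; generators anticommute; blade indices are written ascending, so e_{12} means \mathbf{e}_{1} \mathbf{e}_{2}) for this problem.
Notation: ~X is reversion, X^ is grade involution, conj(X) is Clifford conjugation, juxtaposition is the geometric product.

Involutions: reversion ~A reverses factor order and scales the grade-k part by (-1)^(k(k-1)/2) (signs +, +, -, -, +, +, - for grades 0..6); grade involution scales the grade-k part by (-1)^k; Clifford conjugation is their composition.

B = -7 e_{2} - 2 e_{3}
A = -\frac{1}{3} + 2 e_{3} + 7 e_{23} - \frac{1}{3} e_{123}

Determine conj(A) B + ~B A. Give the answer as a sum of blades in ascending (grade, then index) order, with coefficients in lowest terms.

first term: -4 - \frac{35}{3} e_{2} + \frac{149}{3} e_{3} - \frac{2}{3} e_{12} + \frac{7}{3} e_{13} - 14 e_{23}
second term: 4 - \frac{35}{3} e_{2} + \frac{149}{3} e_{3} - \frac{2}{3} e_{12} + \frac{7}{3} e_{13} - 14 e_{23}
Answer: -\frac{70}{3} e_{2} + \frac{298}{3} e_{3} - \frac{4}{3} e_{12} + \frac{14}{3} e_{13} - 28 e_{23}


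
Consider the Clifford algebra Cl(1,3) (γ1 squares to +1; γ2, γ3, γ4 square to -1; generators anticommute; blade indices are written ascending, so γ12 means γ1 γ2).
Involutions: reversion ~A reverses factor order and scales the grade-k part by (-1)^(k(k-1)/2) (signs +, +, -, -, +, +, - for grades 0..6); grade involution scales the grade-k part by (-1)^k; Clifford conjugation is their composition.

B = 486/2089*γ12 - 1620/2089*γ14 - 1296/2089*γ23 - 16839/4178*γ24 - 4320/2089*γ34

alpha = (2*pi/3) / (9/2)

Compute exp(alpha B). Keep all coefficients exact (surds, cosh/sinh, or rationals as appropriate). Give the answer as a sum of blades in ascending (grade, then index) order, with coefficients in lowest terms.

B^2 term by term: the squares give (486/2089)^2*(γ12)^2 + (-1620/2089)^2*(γ14)^2 + (-1296/2089)^2*(γ23)^2 + (-16839/4178)^2*(γ24)^2 + (-4320/2089)^2*(γ34)^2 = 236196/4363921*(+1) + 2624400/4363921*(+1) + 1679616/4363921*(-1) + 283551921/17455684*(-1) + 18662400/4363921*(-1) = -81/4 (each basis 2-blade squares to minus the product of its generators' squares); cross terms between blades sharing an index anticommute and cancel; the commuting (index-disjoint) pairs give grade-4 terms 2*c*c'*(blade product), which cancel blade by blade — γ1234: -4199040/4363921 + 4199040/4363921 = 0 — confirming B is simple. So B^2 = -81/4.
B^2 = -81/4 — a negative square means the series sums to a rotation: l = 9/2, alpha*l = 2*pi/3, so exp(alpha B) = cos(2*pi/3) + (sin(2*pi/3)/(9/2))*B = -1/2 + (sqrt(3)/9)*B.
Answer: -1/2 + 54*sqrt(3)/2089*γ12 - 180*sqrt(3)/2089*γ14 - 144*sqrt(3)/2089*γ23 - 1871*sqrt(3)/4178*γ24 - 480*sqrt(3)/2089*γ34
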